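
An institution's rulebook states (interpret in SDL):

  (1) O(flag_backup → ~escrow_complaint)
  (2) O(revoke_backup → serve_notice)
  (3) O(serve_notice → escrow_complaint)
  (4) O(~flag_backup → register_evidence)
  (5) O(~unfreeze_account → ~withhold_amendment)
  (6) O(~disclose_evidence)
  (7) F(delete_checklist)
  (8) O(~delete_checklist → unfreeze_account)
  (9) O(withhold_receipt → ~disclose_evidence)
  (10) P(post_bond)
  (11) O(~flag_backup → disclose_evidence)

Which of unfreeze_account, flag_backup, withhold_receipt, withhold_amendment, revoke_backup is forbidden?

Premise 6 states O(~disclose_evidence) outright.
Premise 11 is O(~flag_backup → disclose_evidence); contrapositively O(~disclose_evidence → flag_backup). Since O(~disclose_evidence) holds, K gives O(flag_backup).
Premise 1 is O(flag_backup → ~escrow_complaint); since O(flag_backup), deontic closure gives O(~escrow_complaint).
The contrapositive of premise 3 (O(serve_notice → escrow_complaint)) is O(~escrow_complaint → ~serve_notice), and O(~escrow_complaint) is already established, so O(~serve_notice).
The contrapositive of premise 2 (O(revoke_backup → serve_notice)) is O(~serve_notice → ~revoke_backup), and O(~serve_notice) is already established, so O(~revoke_backup).
So O(~revoke_backup) holds, i.e. revoke_backup is forbidden. None of the other listed options is forbidden under the premises.

revoke_backup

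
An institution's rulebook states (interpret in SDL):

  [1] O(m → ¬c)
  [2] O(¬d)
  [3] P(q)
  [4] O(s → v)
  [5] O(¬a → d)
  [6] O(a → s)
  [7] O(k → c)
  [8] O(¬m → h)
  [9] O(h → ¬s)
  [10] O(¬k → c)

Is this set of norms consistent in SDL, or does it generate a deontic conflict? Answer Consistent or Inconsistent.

Inconsistent

By case analysis on ¬k: premise 10 gives O(¬k → c) and premise 7 gives O(k → c), so O(c) either way.
The contrapositive of premise 1 (O(m → ¬c)) is O(c → ¬m), and O(c) is already established, so O(¬m).
With premise 8, O(¬m → h), the K-axiom yields O(h).
Applying K to premise 9 (O(h → ¬s)) and O(h) yields O(¬s).
Premise 6, O(a → s), contraposes to O(¬s → ¬a); with O(¬s) we get O(¬a).
Premise 5 is O(¬a → d); since O(¬a), deontic closure gives O(d).
Yet premise 2 states O(¬d).
We now have both O(d) and O(¬d) — d is simultaneously obligatory and forbidden, violating the D-axiom.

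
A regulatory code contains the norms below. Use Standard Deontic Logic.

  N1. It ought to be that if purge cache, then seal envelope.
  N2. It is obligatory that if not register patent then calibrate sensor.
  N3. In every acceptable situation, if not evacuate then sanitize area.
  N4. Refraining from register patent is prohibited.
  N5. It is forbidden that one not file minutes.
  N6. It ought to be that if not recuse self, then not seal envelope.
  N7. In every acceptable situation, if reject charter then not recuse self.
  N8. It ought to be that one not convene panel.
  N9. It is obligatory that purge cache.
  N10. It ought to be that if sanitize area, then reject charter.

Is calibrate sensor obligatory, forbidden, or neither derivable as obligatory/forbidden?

Neither

Premise 2 is O(¬register_patent → calibrate_sensor), but O(¬register_patent) is not derivable from the premises, so it does not yield O(calibrate_sensor).
No premise or chain of K-axiom applications forces O(calibrate_sensor), and none forces O(¬calibrate_sensor). So calibrate_sensor is neither obligatory nor forbidden under these norms.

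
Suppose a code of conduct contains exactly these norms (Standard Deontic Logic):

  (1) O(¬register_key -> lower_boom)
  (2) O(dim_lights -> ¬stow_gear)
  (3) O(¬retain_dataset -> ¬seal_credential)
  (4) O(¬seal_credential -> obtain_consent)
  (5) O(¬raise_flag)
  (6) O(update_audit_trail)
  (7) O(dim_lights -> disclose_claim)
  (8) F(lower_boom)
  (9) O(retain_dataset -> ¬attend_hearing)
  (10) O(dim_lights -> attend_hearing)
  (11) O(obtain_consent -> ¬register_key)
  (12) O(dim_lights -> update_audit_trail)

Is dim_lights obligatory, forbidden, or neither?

Premise 8, F(lower_boom), is equivalent to O(¬lower_boom).
Premise 1, O(¬register_key -> lower_boom), contraposes to O(¬lower_boom -> register_key); with O(¬lower_boom) we get O(register_key).
Premise 11, O(obtain_consent -> ¬register_key), contraposes to O(register_key -> ¬obtain_consent); with O(register_key) we get O(¬obtain_consent).
Premise 4, O(¬seal_credential -> obtain_consent), contraposes to O(¬obtain_consent -> seal_credential); with O(¬obtain_consent) we get O(seal_credential).
Premise 3, O(¬retain_dataset -> ¬seal_credential), contraposes to O(seal_credential -> retain_dataset); with O(seal_credential) we get O(retain_dataset).
From O(retain_dataset) and premise 9, O(retain_dataset -> ¬attend_hearing), we obtain O(¬attend_hearing).
The contrapositive of premise 10 (O(dim_lights -> attend_hearing)) is O(¬attend_hearing -> ¬dim_lights), and O(¬attend_hearing) is already established, so O(¬dim_lights).
Premises 2, 5, 6, 7, 12 do not contribute to this derivation.
Thus O(¬dim_lights), which is F(dim_lights): dim_lights is forbidden.

Forbidden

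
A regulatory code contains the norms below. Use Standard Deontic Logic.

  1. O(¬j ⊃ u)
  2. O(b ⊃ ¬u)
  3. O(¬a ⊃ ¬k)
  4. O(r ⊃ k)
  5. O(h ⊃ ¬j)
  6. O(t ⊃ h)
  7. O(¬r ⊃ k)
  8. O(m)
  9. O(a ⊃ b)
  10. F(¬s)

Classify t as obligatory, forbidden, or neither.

Premises 7 and 4 are O(¬r ⊃ k) and O(r ⊃ k); every ideal world satisfies ¬r or r, so in either case k holds — hence O(k).
Premise 3, O(¬a ⊃ ¬k), contraposes to O(k ⊃ a); with O(k) we get O(a).
From O(a) and premise 9, O(a ⊃ b), we obtain O(b).
Premise 2 is O(b ⊃ ¬u); since O(b), deontic closure gives O(¬u).
Premise 1 is O(¬j ⊃ u); contrapositively O(¬u ⊃ j). Since O(¬u) holds, K gives O(j).
Premise 5 is O(h ⊃ ¬j); contrapositively O(j ⊃ ¬h). Since O(j) holds, K gives O(¬h).
Premise 6, O(t ⊃ h), contraposes to O(¬h ⊃ ¬t); with O(¬h) we get O(¬t).
Premises 8, 10 do not contribute to this derivation.
Thus O(¬t), which is F(t): t is forbidden.

Forbidden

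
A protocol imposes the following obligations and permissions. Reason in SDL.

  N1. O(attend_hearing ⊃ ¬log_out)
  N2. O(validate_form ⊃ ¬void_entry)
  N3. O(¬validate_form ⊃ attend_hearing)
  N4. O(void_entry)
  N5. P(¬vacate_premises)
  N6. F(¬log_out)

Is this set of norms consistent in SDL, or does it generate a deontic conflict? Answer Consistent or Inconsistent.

Inconsistent

Premise 6 is F(¬log_out), i.e. O(log_out).
Premise 1 is O(attend_hearing ⊃ ¬log_out); contrapositively O(log_out ⊃ ¬attend_hearing). Since O(log_out) holds, K gives O(¬attend_hearing).
Premise 3 is O(¬validate_form ⊃ attend_hearing); contrapositively O(¬attend_hearing ⊃ validate_form). Since O(¬attend_hearing) holds, K gives O(validate_form).
Premise 2 is O(validate_form ⊃ ¬void_entry); since O(validate_form), deontic closure gives O(¬void_entry).
However, premise 4 gives O(void_entry).
We now have both O(¬void_entry) and O(void_entry) — void_entry is simultaneously obligatory and forbidden, violating the D-axiom.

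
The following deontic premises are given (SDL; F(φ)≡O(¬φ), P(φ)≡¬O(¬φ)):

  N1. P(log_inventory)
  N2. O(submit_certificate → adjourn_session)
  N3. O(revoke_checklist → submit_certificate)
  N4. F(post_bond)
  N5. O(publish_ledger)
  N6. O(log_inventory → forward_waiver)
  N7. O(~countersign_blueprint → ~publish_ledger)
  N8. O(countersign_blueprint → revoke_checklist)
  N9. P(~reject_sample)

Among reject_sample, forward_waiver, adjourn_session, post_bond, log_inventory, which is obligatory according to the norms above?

From premise 5 we have O(publish_ledger).
The contrapositive of premise 7 (O(~countersign_blueprint → ~publish_ledger)) is O(publish_ledger → countersign_blueprint), and O(publish_ledger) is already established, so O(countersign_blueprint).
From O(countersign_blueprint) and premise 8, O(countersign_blueprint → revoke_checklist), we obtain O(revoke_checklist).
From O(revoke_checklist) and premise 3, O(revoke_checklist → submit_certificate), we obtain O(submit_certificate).
Premise 2 is O(submit_certificate → adjourn_session); since O(submit_certificate), deontic closure gives O(adjourn_session).
So O(adjourn_session) holds — adjourn_session is obligatory. None of the other listed options is made obligatory by any chain of premises.

adjourn_session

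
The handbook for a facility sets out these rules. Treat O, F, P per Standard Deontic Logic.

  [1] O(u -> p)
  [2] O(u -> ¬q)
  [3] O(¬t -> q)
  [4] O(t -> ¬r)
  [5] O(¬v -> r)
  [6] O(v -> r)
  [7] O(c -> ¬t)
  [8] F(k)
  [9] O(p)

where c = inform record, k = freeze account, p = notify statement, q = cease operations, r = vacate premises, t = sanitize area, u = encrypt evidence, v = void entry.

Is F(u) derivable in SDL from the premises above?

By case analysis on ¬v: premise 5 gives O(¬v -> r) and premise 6 gives O(v -> r), so O(r) either way.
The contrapositive of premise 4 (O(t -> ¬r)) is O(r -> ¬t), and O(r) is already established, so O(¬t).
Applying K to premise 3 (O(¬t -> q)) and O(¬t) yields O(q).
Premise 2 is O(u -> ¬q); contrapositively O(q -> ¬u). Since O(q) holds, K gives O(¬u).
Premises 1, 7, 8, 9 do not contribute to this derivation.
So O(¬u) holds, i.e. F(u). The claim follows.

Yes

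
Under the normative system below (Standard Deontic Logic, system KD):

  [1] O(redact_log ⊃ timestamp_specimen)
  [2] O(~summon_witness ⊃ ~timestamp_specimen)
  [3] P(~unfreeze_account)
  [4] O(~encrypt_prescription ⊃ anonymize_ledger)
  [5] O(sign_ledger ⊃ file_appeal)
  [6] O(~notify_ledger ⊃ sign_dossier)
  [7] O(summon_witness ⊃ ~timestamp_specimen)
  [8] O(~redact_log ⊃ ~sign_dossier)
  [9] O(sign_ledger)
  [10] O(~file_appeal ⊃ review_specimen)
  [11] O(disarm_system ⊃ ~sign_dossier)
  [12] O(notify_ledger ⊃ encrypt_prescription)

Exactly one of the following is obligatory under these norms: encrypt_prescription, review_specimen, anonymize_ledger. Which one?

Premises 2 and 7 cover both cases: O(~summon_witness ⊃ ~timestamp_specimen) and O(summon_witness ⊃ ~timestamp_specimen). Since ~summon_witness ∨ summon_witness is a tautology, O(~timestamp_specimen) follows.
Premise 1 is O(redact_log ⊃ timestamp_specimen); contrapositively O(~timestamp_specimen ⊃ ~redact_log). Since O(~timestamp_specimen) holds, K gives O(~redact_log).
From O(~redact_log) and premise 8, O(~redact_log ⊃ ~sign_dossier), we obtain O(~sign_dossier).
Premise 6, O(~notify_ledger ⊃ sign_dossier), contraposes to O(~sign_dossier ⊃ notify_ledger); with O(~sign_dossier) we get O(notify_ledger).
Applying K to premise 12 (O(notify_ledger ⊃ encrypt_prescription)) and O(notify_ledger) yields O(encrypt_prescription).
So O(encrypt_prescription) holds — encrypt_prescription is obligatory. None of the other listed options is made obligatory by any chain of premises.

encrypt_prescription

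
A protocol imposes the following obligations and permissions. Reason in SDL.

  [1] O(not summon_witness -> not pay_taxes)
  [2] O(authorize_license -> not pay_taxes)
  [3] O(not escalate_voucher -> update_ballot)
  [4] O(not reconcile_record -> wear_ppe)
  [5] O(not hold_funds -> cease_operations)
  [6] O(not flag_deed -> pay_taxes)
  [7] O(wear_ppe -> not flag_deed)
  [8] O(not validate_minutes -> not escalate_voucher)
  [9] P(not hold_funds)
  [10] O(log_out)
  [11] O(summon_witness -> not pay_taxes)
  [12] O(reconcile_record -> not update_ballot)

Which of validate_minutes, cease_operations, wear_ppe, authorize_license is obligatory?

Premises 1 and 11 cover both cases: O(not summon_witness -> not pay_taxes) and O(summon_witness -> not pay_taxes). Since not summon_witness ∨ summon_witness is a tautology, O(not pay_taxes) follows.
Premise 6 is O(not flag_deed -> pay_taxes); contrapositively O(not pay_taxes -> flag_deed). Since O(not pay_taxes) holds, K gives O(flag_deed).
The contrapositive of premise 7 (O(wear_ppe -> not flag_deed)) is O(flag_deed -> not wear_ppe), and O(flag_deed) is already established, so O(not wear_ppe).
The contrapositive of premise 4 (O(not reconcile_record -> wear_ppe)) is O(not wear_ppe -> reconcile_record), and O(not wear_ppe) is already established, so O(reconcile_record).
With premise 12, O(reconcile_record -> not update_ballot), the K-axiom yields O(not update_ballot).
The contrapositive of premise 3 (O(not escalate_voucher -> update_ballot)) is O(not update_ballot -> escalate_voucher), and O(not update_ballot) is already established, so O(escalate_voucher).
Premise 8, O(not validate_minutes -> not escalate_voucher), contraposes to O(escalate_voucher -> validate_minutes); with O(escalate_voucher) we get O(validate_minutes).
So O(validate_minutes) holds — validate_minutes is obligatory. None of the other listed options is made obligatory by any chain of premises.

validate_minutes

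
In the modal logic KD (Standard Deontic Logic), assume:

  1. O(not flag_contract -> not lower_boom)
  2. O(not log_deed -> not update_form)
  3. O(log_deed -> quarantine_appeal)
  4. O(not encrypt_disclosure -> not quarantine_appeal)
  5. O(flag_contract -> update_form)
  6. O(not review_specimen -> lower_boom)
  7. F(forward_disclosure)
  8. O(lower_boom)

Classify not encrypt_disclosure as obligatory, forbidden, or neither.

Premise 8 gives O(lower_boom).
Premise 1, O(not flag_contract -> not lower_boom), contraposes to O(lower_boom -> flag_contract); with O(lower_boom) we get O(flag_contract).
Applying K to premise 5 (O(flag_contract -> update_form)) and O(flag_contract) yields O(update_form).
Premise 2, O(not log_deed -> not update_form), contraposes to O(update_form -> log_deed); with O(update_form) we get O(log_deed).
Premise 3 is O(log_deed -> quarantine_appeal); since O(log_deed), deontic closure gives O(quarantine_appeal).
Premise 4, O(not encrypt_disclosure -> not quarantine_appeal), contraposes to O(quarantine_appeal -> encrypt_disclosure); with O(quarantine_appeal) we get O(encrypt_disclosure).
Premises 6, 7 do not contribute to this derivation.
Thus O(encrypt_disclosure), which is F(not encrypt_disclosure): not encrypt_disclosure is forbidden.

Forbidden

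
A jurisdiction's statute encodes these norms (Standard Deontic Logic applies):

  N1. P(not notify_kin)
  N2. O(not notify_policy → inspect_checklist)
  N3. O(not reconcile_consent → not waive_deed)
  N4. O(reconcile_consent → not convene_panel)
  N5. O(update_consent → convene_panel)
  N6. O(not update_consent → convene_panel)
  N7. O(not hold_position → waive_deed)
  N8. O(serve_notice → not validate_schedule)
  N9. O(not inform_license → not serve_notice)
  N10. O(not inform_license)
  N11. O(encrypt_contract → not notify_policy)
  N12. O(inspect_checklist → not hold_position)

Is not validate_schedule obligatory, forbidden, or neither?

Premise 8 is O(serve_notice → not validate_schedule), but O(serve_notice) is not derivable from the premises, so it does not yield O(not validate_schedule).
No premise or chain of K-axiom applications forces O(not validate_schedule), and none forces O(validate_schedule). So not validate_schedule is neither obligatory nor forbidden under these norms.

Neither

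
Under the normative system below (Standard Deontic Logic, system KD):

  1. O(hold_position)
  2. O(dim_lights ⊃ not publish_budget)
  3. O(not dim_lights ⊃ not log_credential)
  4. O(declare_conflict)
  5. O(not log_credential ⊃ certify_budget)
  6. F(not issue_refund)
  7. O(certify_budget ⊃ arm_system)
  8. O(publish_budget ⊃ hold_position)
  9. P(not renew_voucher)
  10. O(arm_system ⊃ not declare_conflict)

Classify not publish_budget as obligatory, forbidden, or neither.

Premise 4 gives O(declare_conflict).
Premise 10, O(arm_system ⊃ not declare_conflict), contraposes to O(declare_conflict ⊃ not arm_system); with O(declare_conflict) we get O(not arm_system).
Premise 7, O(certify_budget ⊃ arm_system), contraposes to O(not arm_system ⊃ not certify_budget); with O(not arm_system) we get O(not certify_budget).
Premise 5, O(not log_credential ⊃ certify_budget), contraposes to O(not certify_budget ⊃ log_credential); with O(not certify_budget) we get O(log_credential).
Premise 3 is O(not dim_lights ⊃ not log_credential); contrapositively O(log_credential ⊃ dim_lights). Since O(log_credential) holds, K gives O(dim_lights).
Premise 2 is O(dim_lights ⊃ not publish_budget); since O(dim_lights), deontic closure gives O(not publish_budget).
Premises 1, 6, 8, 9 do not contribute to this derivation.
Hence not publish_budget is obligatory.

Obligatory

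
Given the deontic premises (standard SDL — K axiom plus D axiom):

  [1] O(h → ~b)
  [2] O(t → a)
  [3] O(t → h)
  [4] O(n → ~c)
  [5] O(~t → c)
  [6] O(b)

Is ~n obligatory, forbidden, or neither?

Obligatory

Premise 6 gives O(b).
Premise 1 is O(h → ~b); contrapositively O(b → ~h). Since O(b) holds, K gives O(~h).
Premise 3, O(t → h), contraposes to O(~h → ~t); with O(~h) we get O(~t).
From O(~t) and premise 5, O(~t → c), we obtain O(c).
Premise 4 is O(n → ~c); contrapositively O(c → ~n). Since O(c) holds, K gives O(~n).
Premise 2 does not contribute to this derivation.
Hence ~n is obligatory.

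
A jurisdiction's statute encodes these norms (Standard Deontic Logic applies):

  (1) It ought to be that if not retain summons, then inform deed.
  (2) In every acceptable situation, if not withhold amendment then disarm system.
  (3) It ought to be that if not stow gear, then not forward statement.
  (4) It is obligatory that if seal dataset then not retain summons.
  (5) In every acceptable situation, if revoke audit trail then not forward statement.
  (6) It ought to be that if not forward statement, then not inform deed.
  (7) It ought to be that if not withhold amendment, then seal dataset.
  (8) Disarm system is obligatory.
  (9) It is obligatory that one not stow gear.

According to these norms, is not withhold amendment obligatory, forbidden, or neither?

Premise 9 states O(¬stow_gear) outright.
With premise 3, O(¬stow_gear → ¬forward_statement), the K-axiom yields O(¬forward_statement).
From O(¬forward_statement) and premise 6, O(¬forward_statement → ¬inform_deed), we obtain O(¬inform_deed).
Premise 1, O(¬retain_summons → inform_deed), contraposes to O(¬inform_deed → retain_summons); with O(¬inform_deed) we get O(retain_summons).
Premise 4 is O(seal_dataset → ¬retain_summons); contrapositively O(retain_summons → ¬seal_dataset). Since O(retain_summons) holds, K gives O(¬seal_dataset).
The contrapositive of premise 7 (O(¬withhold_amendment → seal_dataset)) is O(¬seal_dataset → withhold_amendment), and O(¬seal_dataset) is already established, so O(withhold_amendment).
Premises 2, 5, 8 do not contribute to this derivation.
Thus O(withhold_amendment), which is F(¬withhold_amendment): ¬withhold_amendment is forbidden.

Forbidden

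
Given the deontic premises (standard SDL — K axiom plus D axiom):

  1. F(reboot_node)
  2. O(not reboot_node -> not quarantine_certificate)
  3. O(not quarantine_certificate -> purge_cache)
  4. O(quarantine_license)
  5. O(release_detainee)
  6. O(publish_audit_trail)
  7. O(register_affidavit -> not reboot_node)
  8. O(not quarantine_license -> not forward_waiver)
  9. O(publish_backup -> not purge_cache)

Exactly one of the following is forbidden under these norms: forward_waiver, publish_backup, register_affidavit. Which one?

Premise 1 is F(reboot_node), i.e. O(not reboot_node).
Premise 2 is O(not reboot_node -> not quarantine_certificate); since O(not reboot_node), deontic closure gives O(not quarantine_certificate).
Premise 3 is O(not quarantine_certificate -> purge_cache); since O(not quarantine_certificate), deontic closure gives O(purge_cache).
Premise 9 is O(publish_backup -> not purge_cache); contrapositively O(purge_cache -> not publish_backup). Since O(purge_cache) holds, K gives O(not publish_backup).
So O(not publish_backup) holds, i.e. publish_backup is forbidden. None of the other listed options is forbidden under the premises.

publish_backup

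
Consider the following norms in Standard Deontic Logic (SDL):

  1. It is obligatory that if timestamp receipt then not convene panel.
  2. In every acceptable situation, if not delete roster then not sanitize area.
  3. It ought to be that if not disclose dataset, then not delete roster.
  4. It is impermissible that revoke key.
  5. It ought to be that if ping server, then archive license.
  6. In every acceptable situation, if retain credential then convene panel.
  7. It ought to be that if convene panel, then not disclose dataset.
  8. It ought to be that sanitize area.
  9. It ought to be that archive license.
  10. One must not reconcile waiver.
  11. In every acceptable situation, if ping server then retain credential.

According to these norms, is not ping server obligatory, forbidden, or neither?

Obligatory

From premise 8 we have O(sanitize_area).
The contrapositive of premise 2 (O(¬delete_roster → ¬sanitize_area)) is O(sanitize_area → delete_roster), and O(sanitize_area) is already established, so O(delete_roster).
Premise 3 is O(¬disclose_dataset → ¬delete_roster); contrapositively O(delete_roster → disclose_dataset). Since O(delete_roster) holds, K gives O(disclose_dataset).
Premise 7 is O(convene_panel → ¬disclose_dataset); contrapositively O(disclose_dataset → ¬convene_panel). Since O(disclose_dataset) holds, K gives O(¬convene_panel).
Premise 6 is O(retain_credential → convene_panel); contrapositively O(¬convene_panel → ¬retain_credential). Since O(¬convene_panel) holds, K gives O(¬retain_credential).
Premise 11 is O(ping_server → retain_credential); contrapositively O(¬retain_credential → ¬ping_server). Since O(¬retain_credential) holds, K gives O(¬ping_server).
Premises 1, 4, 5, 9, 10 do not contribute to this derivation.
Hence ¬ping_server is obligatory.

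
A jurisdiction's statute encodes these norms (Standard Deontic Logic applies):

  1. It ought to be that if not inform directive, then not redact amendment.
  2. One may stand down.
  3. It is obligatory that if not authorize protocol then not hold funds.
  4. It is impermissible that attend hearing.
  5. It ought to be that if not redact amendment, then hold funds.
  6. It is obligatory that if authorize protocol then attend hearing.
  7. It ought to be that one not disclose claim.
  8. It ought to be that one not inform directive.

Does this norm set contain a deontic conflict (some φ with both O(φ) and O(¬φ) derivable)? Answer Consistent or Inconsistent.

Premise 4 is F(attend_hearing), i.e. O(¬attend_hearing).
The contrapositive of premise 6 (O(authorize_protocol → attend_hearing)) is O(¬attend_hearing → ¬authorize_protocol), and O(¬attend_hearing) is already established, so O(¬authorize_protocol).
From O(¬authorize_protocol) and premise 3, O(¬authorize_protocol → ¬hold_funds), we obtain O(¬hold_funds).
Premise 5 is O(¬redact_amendment → hold_funds); contrapositively O(¬hold_funds → redact_amendment). Since O(¬hold_funds) holds, K gives O(redact_amendment).
Premise 1 is O(¬inform_directive → ¬redact_amendment); contrapositively O(redact_amendment → inform_directive). Since O(redact_amendment) holds, K gives O(inform_directive).
But premise 8 directly asserts O(¬inform_directive).
We now have both O(inform_directive) and O(¬inform_directive) — inform_directive is simultaneously obligatory and forbidden, violating the D-axiom.

Inconsistent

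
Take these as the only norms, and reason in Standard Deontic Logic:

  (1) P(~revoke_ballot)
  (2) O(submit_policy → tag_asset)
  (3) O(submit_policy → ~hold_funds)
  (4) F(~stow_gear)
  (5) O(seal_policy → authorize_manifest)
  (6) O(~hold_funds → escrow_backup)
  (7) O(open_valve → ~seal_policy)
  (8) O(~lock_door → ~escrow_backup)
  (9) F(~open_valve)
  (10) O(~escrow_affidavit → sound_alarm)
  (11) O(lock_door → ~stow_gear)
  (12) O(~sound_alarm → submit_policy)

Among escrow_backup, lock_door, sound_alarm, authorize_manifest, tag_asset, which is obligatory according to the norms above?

sound_alarm

Premise 4 is F(~stow_gear), i.e. O(stow_gear).
Premise 11, O(lock_door → ~stow_gear), contraposes to O(stow_gear → ~lock_door); with O(stow_gear) we get O(~lock_door).
With premise 8, O(~lock_door → ~escrow_backup), the K-axiom yields O(~escrow_backup).
Premise 6 is O(~hold_funds → escrow_backup); contrapositively O(~escrow_backup → hold_funds). Since O(~escrow_backup) holds, K gives O(hold_funds).
Premise 3 is O(submit_policy → ~hold_funds); contrapositively O(hold_funds → ~submit_policy). Since O(hold_funds) holds, K gives O(~submit_policy).
Premise 12 is O(~sound_alarm → submit_policy); contrapositively O(~submit_policy → sound_alarm). Since O(~submit_policy) holds, K gives O(sound_alarm).
So O(sound_alarm) holds — sound_alarm is obligatory. None of the other listed options is made obligatory by any chain of premises.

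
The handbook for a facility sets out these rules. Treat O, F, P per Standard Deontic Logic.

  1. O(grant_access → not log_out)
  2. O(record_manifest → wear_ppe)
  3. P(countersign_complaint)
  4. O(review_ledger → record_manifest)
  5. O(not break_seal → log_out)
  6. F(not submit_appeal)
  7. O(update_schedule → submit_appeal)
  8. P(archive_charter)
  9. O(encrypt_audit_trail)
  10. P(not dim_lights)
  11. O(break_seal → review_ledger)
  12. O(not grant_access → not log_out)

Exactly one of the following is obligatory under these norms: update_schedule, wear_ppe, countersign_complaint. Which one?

By case analysis on grant_access: premise 1 gives O(grant_access → not log_out) and premise 12 gives O(not grant_access → not log_out), so O(not log_out) either way.
The contrapositive of premise 5 (O(not break_seal → log_out)) is O(not log_out → break_seal), and O(not log_out) is already established, so O(break_seal).
With premise 11, O(break_seal → review_ledger), the K-axiom yields O(review_ledger).
Premise 4 is O(review_ledger → record_manifest); since O(review_ledger), deontic closure gives O(record_manifest).
Applying K to premise 2 (O(record_manifest → wear_ppe)) and O(record_manifest) yields O(wear_ppe).
So O(wear_ppe) holds — wear_ppe is obligatory. None of the other listed options is made obligatory by any chain of premises.

wear_ppe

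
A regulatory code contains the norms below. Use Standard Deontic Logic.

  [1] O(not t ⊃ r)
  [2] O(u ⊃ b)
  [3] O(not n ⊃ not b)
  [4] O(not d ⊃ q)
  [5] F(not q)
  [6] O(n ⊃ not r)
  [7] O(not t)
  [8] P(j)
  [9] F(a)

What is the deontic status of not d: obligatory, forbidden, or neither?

Neither

Premise 4 is O(not d ⊃ q); even if O(q) held, inferring O(not d) would be affirming the consequent — invalid.
No premise or chain of K-axiom applications forces O(not d), and none forces O(d). So not d is neither obligatory nor forbidden under these norms.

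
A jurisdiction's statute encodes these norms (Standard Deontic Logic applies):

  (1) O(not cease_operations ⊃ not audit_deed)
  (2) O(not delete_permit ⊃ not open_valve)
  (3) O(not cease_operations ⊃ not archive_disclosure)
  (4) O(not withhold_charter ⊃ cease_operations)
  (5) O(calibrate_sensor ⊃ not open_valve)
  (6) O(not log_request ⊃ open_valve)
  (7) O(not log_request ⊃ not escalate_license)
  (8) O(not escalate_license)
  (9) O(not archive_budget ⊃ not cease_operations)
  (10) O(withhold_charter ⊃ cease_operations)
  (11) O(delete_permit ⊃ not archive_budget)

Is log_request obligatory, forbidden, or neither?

Obligatory

Premises 10 and 4 are O(withhold_charter ⊃ cease_operations) and O(not withhold_charter ⊃ cease_operations); every ideal world satisfies withhold_charter or not withhold_charter, so in either case cease_operations holds — hence O(cease_operations).
The contrapositive of premise 9 (O(not archive_budget ⊃ not cease_operations)) is O(cease_operations ⊃ archive_budget), and O(cease_operations) is already established, so O(archive_budget).
Premise 11 is O(delete_permit ⊃ not archive_budget); contrapositively O(archive_budget ⊃ not delete_permit). Since O(archive_budget) holds, K gives O(not delete_permit).
From O(not delete_permit) and premise 2, O(not delete_permit ⊃ not open_valve), we obtain O(not open_valve).
The contrapositive of premise 6 (O(not log_request ⊃ open_valve)) is O(not open_valve ⊃ log_request), and O(not open_valve) is already established, so O(log_request).
Premises 1, 3, 5, 7, 8 do not contribute to this derivation.
Hence log_request is obligatory.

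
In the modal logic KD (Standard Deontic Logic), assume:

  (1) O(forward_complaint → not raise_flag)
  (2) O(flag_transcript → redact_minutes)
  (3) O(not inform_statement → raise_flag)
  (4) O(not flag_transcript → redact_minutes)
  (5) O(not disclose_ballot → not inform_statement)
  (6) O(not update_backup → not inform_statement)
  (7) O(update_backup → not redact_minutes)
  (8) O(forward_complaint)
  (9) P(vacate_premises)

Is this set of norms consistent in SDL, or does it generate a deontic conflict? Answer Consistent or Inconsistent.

Inconsistent

Premises 2 and 4 cover both cases: O(flag_transcript → redact_minutes) and O(not flag_transcript → redact_minutes). Since flag_transcript ∨ not flag_transcript is a tautology, O(redact_minutes) follows.
The contrapositive of premise 7 (O(update_backup → not redact_minutes)) is O(redact_minutes → not update_backup), and O(redact_minutes) is already established, so O(not update_backup).
From O(not update_backup) and premise 6, O(not update_backup → not inform_statement), we obtain O(not inform_statement).
Premise 3 is O(not inform_statement → raise_flag); since O(not inform_statement), deontic closure gives O(raise_flag).
Premise 1 is O(forward_complaint → not raise_flag); contrapositively O(raise_flag → not forward_complaint). Since O(raise_flag) holds, K gives O(not forward_complaint).
Yet premise 8 states O(forward_complaint).
We now have both O(not forward_complaint) and O(forward_complaint) — forward_complaint is simultaneously obligatory and forbidden, violating the D-axiom.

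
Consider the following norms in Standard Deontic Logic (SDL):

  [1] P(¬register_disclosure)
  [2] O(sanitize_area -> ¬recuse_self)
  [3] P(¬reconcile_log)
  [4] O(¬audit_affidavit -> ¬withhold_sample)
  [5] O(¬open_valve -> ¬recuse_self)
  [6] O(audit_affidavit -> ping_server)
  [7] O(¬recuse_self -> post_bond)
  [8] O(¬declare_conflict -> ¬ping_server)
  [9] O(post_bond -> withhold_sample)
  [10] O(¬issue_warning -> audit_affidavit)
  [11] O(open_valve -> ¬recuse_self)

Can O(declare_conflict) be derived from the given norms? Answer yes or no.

Yes

By case analysis on open_valve: premise 11 gives O(open_valve -> ¬recuse_self) and premise 5 gives O(¬open_valve -> ¬recuse_self), so O(¬recuse_self) either way.
Premise 7 is O(¬recuse_self -> post_bond); since O(¬recuse_self), deontic closure gives O(post_bond).
Applying K to premise 9 (O(post_bond -> withhold_sample)) and O(post_bond) yields O(withhold_sample).
The contrapositive of premise 4 (O(¬audit_affidavit -> ¬withhold_sample)) is O(withhold_sample -> audit_affidavit), and O(withhold_sample) is already established, so O(audit_affidavit).
With premise 6, O(audit_affidavit -> ping_server), the K-axiom yields O(ping_server).
The contrapositive of premise 8 (O(¬declare_conflict -> ¬ping_server)) is O(ping_server -> declare_conflict), and O(ping_server) is already established, so O(declare_conflict).
Premises 1, 2, 3, 10 do not contribute to this derivation.
So O(declare_conflict) follows.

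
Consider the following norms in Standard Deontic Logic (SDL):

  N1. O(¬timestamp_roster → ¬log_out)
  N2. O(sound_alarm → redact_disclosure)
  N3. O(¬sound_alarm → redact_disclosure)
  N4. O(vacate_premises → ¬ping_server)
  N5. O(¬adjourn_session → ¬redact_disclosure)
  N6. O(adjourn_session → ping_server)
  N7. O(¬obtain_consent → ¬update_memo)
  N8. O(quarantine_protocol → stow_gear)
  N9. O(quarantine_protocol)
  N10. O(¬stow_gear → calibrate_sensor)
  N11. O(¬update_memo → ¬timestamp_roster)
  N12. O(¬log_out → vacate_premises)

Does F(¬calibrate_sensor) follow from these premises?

No

Premise 10 is O(¬stow_gear → calibrate_sensor), but O(¬stow_gear) is not derivable from the premises, so it does not yield O(calibrate_sensor).
No other premise forces O(calibrate_sensor). An ideal world satisfying every premise can still have ¬calibrate_sensor true, so F(¬calibrate_sensor) is not derivable.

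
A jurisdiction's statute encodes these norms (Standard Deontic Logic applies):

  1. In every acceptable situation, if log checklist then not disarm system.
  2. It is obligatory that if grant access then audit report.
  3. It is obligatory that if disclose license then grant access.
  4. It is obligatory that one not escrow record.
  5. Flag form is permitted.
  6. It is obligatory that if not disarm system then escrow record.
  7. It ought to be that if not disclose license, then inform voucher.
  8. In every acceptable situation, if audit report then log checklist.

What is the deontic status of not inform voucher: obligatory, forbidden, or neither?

Forbidden

Premise 4 gives O(¬escrow_record).
Premise 6, O(¬disarm_system → escrow_record), contraposes to O(¬escrow_record → disarm_system); with O(¬escrow_record) we get O(disarm_system).
The contrapositive of premise 1 (O(log_checklist → ¬disarm_system)) is O(disarm_system → ¬log_checklist), and O(disarm_system) is already established, so O(¬log_checklist).
The contrapositive of premise 8 (O(audit_report → log_checklist)) is O(¬log_checklist → ¬audit_report), and O(¬log_checklist) is already established, so O(¬audit_report).
Premise 2, O(grant_access → audit_report), contraposes to O(¬audit_report → ¬grant_access); with O(¬audit_report) we get O(¬grant_access).
The contrapositive of premise 3 (O(disclose_license → grant_access)) is O(¬grant_access → ¬disclose_license), and O(¬grant_access) is already established, so O(¬disclose_license).
From O(¬disclose_license) and premise 7, O(¬disclose_license → inform_voucher), we obtain O(inform_voucher).
Premise 5 does not contribute to this derivation.
Thus O(inform_voucher), which is F(¬inform_voucher): ¬inform_voucher is forbidden.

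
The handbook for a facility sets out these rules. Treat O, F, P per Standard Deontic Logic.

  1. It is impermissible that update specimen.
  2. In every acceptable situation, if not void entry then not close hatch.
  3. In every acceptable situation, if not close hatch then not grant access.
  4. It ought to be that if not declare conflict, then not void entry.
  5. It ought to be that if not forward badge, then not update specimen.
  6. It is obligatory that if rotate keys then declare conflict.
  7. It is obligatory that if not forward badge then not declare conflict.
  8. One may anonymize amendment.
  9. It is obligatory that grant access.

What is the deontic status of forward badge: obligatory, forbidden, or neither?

Premise 9 gives O(grant_access).
Premise 3 is O(¬close_hatch → ¬grant_access); contrapositively O(grant_access → close_hatch). Since O(grant_access) holds, K gives O(close_hatch).
The contrapositive of premise 2 (O(¬void_entry → ¬close_hatch)) is O(close_hatch → void_entry), and O(close_hatch) is already established, so O(void_entry).
The contrapositive of premise 4 (O(¬declare_conflict → ¬void_entry)) is O(void_entry → declare_conflict), and O(void_entry) is already established, so O(declare_conflict).
Premise 7 is O(¬forward_badge → ¬declare_conflict); contrapositively O(declare_conflict → forward_badge). Since O(declare_conflict) holds, K gives O(forward_badge).
Premises 1, 5, 6, 8 do not contribute to this derivation.
Hence forward_badge is obligatory.

Obligatory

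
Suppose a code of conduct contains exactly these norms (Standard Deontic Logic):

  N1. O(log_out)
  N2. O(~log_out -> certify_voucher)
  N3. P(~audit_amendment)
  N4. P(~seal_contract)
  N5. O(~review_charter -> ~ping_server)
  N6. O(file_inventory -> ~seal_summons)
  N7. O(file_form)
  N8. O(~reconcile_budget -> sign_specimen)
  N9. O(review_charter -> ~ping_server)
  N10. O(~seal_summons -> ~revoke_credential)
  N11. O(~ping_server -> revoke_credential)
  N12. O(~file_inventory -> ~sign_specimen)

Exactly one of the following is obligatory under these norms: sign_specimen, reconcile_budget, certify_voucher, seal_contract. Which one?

By case analysis on review_charter: premise 9 gives O(review_charter -> ~ping_server) and premise 5 gives O(~review_charter -> ~ping_server), so O(~ping_server) either way.
Applying K to premise 11 (O(~ping_server -> revoke_credential)) and O(~ping_server) yields O(revoke_credential).
Premise 10 is O(~seal_summons -> ~revoke_credential); contrapositively O(revoke_credential -> seal_summons). Since O(revoke_credential) holds, K gives O(seal_summons).
Premise 6 is O(file_inventory -> ~seal_summons); contrapositively O(seal_summons -> ~file_inventory). Since O(seal_summons) holds, K gives O(~file_inventory).
Applying K to premise 12 (O(~file_inventory -> ~sign_specimen)) and O(~file_inventory) yields O(~sign_specimen).
Premise 8, O(~reconcile_budget -> sign_specimen), contraposes to O(~sign_specimen -> reconcile_budget); with O(~sign_specimen) we get O(reconcile_budget).
So O(reconcile_budget) holds — reconcile_budget is obligatory. None of the other listed options is made obligatory by any chain of premises.

reconcile_budget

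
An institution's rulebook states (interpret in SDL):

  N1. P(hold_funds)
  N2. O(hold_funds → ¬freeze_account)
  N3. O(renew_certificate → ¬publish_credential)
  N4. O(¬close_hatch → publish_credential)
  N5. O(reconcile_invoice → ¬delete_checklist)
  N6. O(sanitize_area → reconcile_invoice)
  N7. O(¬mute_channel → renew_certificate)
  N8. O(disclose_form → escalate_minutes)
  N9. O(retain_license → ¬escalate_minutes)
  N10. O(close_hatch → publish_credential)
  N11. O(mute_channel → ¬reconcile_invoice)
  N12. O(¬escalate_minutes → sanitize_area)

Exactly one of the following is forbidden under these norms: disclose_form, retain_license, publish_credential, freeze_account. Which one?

Premises 10 and 4 are O(close_hatch → publish_credential) and O(¬close_hatch → publish_credential); every ideal world satisfies close_hatch or ¬close_hatch, so in either case publish_credential holds — hence O(publish_credential).
Premise 3, O(renew_certificate → ¬publish_credential), contraposes to O(publish_credential → ¬renew_certificate); with O(publish_credential) we get O(¬renew_certificate).
The contrapositive of premise 7 (O(¬mute_channel → renew_certificate)) is O(¬renew_certificate → mute_channel), and O(¬renew_certificate) is already established, so O(mute_channel).
With premise 11, O(mute_channel → ¬reconcile_invoice), the K-axiom yields O(¬reconcile_invoice).
Premise 6, O(sanitize_area → reconcile_invoice), contraposes to O(¬reconcile_invoice → ¬sanitize_area); with O(¬reconcile_invoice) we get O(¬sanitize_area).
Premise 12, O(¬escalate_minutes → sanitize_area), contraposes to O(¬sanitize_area → escalate_minutes); with O(¬sanitize_area) we get O(escalate_minutes).
Premise 9, O(retain_license → ¬escalate_minutes), contraposes to O(escalate_minutes → ¬retain_license); with O(escalate_minutes) we get O(¬retain_license).
So O(¬retain_license) holds, i.e. retain_license is forbidden. None of the other listed options is forbidden under the premises.

retain_license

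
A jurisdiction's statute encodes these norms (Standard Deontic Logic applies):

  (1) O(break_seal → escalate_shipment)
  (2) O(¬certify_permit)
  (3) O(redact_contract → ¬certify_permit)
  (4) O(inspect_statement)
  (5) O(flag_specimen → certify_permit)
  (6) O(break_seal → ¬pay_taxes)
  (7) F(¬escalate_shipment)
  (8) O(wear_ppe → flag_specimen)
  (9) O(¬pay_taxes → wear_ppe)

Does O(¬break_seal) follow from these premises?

Premise 2 gives O(¬certify_permit).
Premise 5 is O(flag_specimen → certify_permit); contrapositively O(¬certify_permit → ¬flag_specimen). Since O(¬certify_permit) holds, K gives O(¬flag_specimen).
The contrapositive of premise 8 (O(wear_ppe → flag_specimen)) is O(¬flag_specimen → ¬wear_ppe), and O(¬flag_specimen) is already established, so O(¬wear_ppe).
The contrapositive of premise 9 (O(¬pay_taxes → wear_ppe)) is O(¬wear_ppe → pay_taxes), and O(¬wear_ppe) is already established, so O(pay_taxes).
Premise 6, O(break_seal → ¬pay_taxes), contraposes to O(pay_taxes → ¬break_seal); with O(pay_taxes) we get O(¬break_seal).
Premises 1, 3, 4, 7 do not contribute to this derivation.
So O(¬break_seal) follows.

Yes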